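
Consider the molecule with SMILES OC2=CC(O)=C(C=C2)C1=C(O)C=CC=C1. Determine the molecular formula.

Walk through each heavy atom and fill implicit hydrogens from standard valence (C 4, N 3, O 2, S 2, halogen 1):
  atom 1: O, bond orders sum to 1 (valence 2) → 1 H
  atom 2: C, bond orders sum to 4 (valence 4) → 0 H
  atom 3: C, bond orders sum to 3 (valence 4) → 1 H
  atom 4: C, bond orders sum to 4 (valence 4) → 0 H
  atom 5: O, bond orders sum to 1 (valence 2) → 1 H
  atom 6: C, bond orders sum to 4 (valence 4) → 0 H
  atom 7: C, bond orders sum to 3 (valence 4) → 1 H
  atom 8: C, bond orders sum to 3 (valence 4) → 1 H
  atom 9: C, bond orders sum to 4 (valence 4) → 0 H
  atom 10: C, bond orders sum to 4 (valence 4) → 0 H
  atom 11: O, bond orders sum to 1 (valence 2) → 1 H
  atom 12: C, bond orders sum to 3 (valence 4) → 1 H
  atom 13: C, bond orders sum to 3 (valence 4) → 1 H
  atom 14: C, bond orders sum to 3 (valence 4) → 1 H
  atom 15: C, bond orders sum to 3 (valence 4) → 1 H
Totals → C:12, H:10, O:3.
In Hill order: C12H10O3.

C12H10O3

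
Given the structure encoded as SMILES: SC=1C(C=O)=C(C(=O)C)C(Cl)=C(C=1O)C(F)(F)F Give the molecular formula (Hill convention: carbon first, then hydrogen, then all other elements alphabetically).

Walk through each heavy atom and fill implicit hydrogens from standard valence (C 4, N 3, O 2, S 2, halogen 1):
  atom 1: S, bond orders sum to 1 (valence 2) → 1 H
  atom 2: C, bond orders sum to 4 (valence 4) → 0 H
  atom 3: C, bond orders sum to 4 (valence 4) → 0 H
  atom 4: C, bond orders sum to 3 (valence 4) → 1 H
  atom 5: O, bond orders sum to 2 (valence 2) → 0 H
  atom 6: C, bond orders sum to 4 (valence 4) → 0 H
  atom 7: C, bond orders sum to 4 (valence 4) → 0 H
  atom 8: O, bond orders sum to 2 (valence 2) → 0 H
  atom 9: C, bond orders sum to 1 (valence 4) → 3 H
  atom 10: C, bond orders sum to 4 (valence 4) → 0 H
  atom 11: Cl (halogen, monovalent) → 0 H
  atom 12: C, bond orders sum to 4 (valence 4) → 0 H
  atom 13: C, bond orders sum to 4 (valence 4) → 0 H
  atom 14: O, bond orders sum to 1 (valence 2) → 1 H
  atom 15: C, bond orders sum to 4 (valence 4) → 0 H
  atom 16: F (halogen, monovalent) → 0 H
  atom 17: F (halogen, monovalent) → 0 H
  atom 18: F (halogen, monovalent) → 0 H
Totals → C:10, H:6, Cl:1, F:3, O:3, S:1.
In Hill order: C10H6ClF3O3S.

C10H6ClF3O3S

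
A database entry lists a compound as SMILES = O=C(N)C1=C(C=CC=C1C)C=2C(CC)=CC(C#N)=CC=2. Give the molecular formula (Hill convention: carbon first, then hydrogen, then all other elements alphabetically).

Walk through each heavy atom and fill implicit hydrogens from standard valence (C 4, N 3, O 2, S 2, halogen 1):
  atom 1: O, bond orders sum to 2 (valence 2) → 0 H
  atom 2: C, bond orders sum to 4 (valence 4) → 0 H
  atom 3: N, bond orders sum to 1 (valence 3) → 2 H
  atom 4: C, bond orders sum to 4 (valence 4) → 0 H
  atom 5: C, bond orders sum to 4 (valence 4) → 0 H
  atom 6: C, bond orders sum to 3 (valence 4) → 1 H
  atom 7: C, bond orders sum to 3 (valence 4) → 1 H
  atom 8: C, bond orders sum to 3 (valence 4) → 1 H
  atom 9: C, bond orders sum to 4 (valence 4) → 0 H
  atom 10: C, bond orders sum to 1 (valence 4) → 3 H
  atom 11: C, bond orders sum to 4 (valence 4) → 0 H
  atom 12: C, bond orders sum to 4 (valence 4) → 0 H
  atom 13: C, bond orders sum to 2 (valence 4) → 2 H
  atom 14: C, bond orders sum to 1 (valence 4) → 3 H
  atom 15: C, bond orders sum to 3 (valence 4) → 1 H
  atom 16: C, bond orders sum to 4 (valence 4) → 0 H
  atom 17: C, bond orders sum to 4 (valence 4) → 0 H
  atom 18: N, bond orders sum to 3 (valence 3) → 0 H
  atom 19: C, bond orders sum to 3 (valence 4) → 1 H
  atom 20: C, bond orders sum to 3 (valence 4) → 1 H
Totals → C:17, H:16, N:2, O:1.
In Hill order: C17H16N2O.

C17H16N2O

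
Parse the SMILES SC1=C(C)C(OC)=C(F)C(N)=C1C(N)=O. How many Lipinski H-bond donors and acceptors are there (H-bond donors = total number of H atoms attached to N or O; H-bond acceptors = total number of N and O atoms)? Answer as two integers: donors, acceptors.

Donors: find every N or O and count the H atoms it carries.
  atom 6 (O): bond orders sum to 2 → 0 H
  atom 11 (N): bond orders sum to 1 → 2 H
  atom 14 (N): bond orders sum to 1 → 2 H
  atom 15 (O): bond orders sum to 2 → 0 H
Lipinski HBD = 4.
Acceptors: N atoms = 2, O atoms = 2 → HBA = 4.

4, 4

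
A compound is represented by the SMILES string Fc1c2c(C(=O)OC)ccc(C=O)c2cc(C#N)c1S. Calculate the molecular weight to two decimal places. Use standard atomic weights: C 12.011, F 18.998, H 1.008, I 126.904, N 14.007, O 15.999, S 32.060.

First, the molecular formula is C14H8FNO3S (counting implicit H from valence).
  C: 14 × 12.011 = 168.154
  F: 1 × 18.998 = 18.998
  H: 8 × 1.008 = 8.064
  N: 1 × 14.007 = 14.007
  O: 3 × 15.999 = 47.997
  S: 1 × 32.060 = 32.060
Sum: 14×12.011 + 1×18.998 + 8×1.008 + 1×14.007 + 3×15.999 + 1×32.060 = 289.280 → 289.28 g/mol.

289.28 g/mol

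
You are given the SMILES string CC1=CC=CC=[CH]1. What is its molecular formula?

Walk through each heavy atom and fill implicit hydrogens from standard valence (C 4, N 3, O 2, S 2, halogen 1):
  atom 1: C, bond orders sum to 1 (valence 4) → 3 H
  atom 2: C, bond orders sum to 4 (valence 4) → 0 H
  atom 3: C, bond orders sum to 3 (valence 4) → 1 H
  atom 4: C, bond orders sum to 3 (valence 4) → 1 H
  atom 5: C, bond orders sum to 3 (valence 4) → 1 H
  atom 6: C, bond orders sum to 3 (valence 4) → 1 H
  atom 7: C with explicit H count 1
Totals → C:7, H:8.
In Hill order: C7H8.

C7H8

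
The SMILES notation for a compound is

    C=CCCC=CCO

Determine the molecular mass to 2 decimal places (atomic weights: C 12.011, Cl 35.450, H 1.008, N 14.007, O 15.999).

112.17 g/mol

First, the molecular formula is C7H12O (counting implicit H from valence).
  C: 7 × 12.011 = 84.077
  H: 12 × 1.008 = 12.096
  O: 1 × 15.999 = 15.999
Sum: 7×12.011 + 12×1.008 + 1×15.999 = 112.172 → 112.17 g/mol.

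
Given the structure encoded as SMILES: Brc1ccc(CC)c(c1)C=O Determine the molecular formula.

Walk through each heavy atom and fill implicit hydrogens from standard valence (C 4, N 3, O 2, S 2, halogen 1); for lowercase aromatic atoms, an aromatic c carries 1 H when it has two neighbours and 0 H with three, and aromatic n carries 0 H:
  atom 1: Br (halogen, monovalent) → 0 H
  atom 2: aromatic c, 3 neighbours → 0 H
  atom 3: aromatic c, 2 neighbours → 1 H
  atom 4: aromatic c, 2 neighbours → 1 H
  atom 5: aromatic c, 3 neighbours → 0 H
  atom 6: C, bond orders sum to 2 (valence 4) → 2 H
  atom 7: C, bond orders sum to 1 (valence 4) → 3 H
  atom 8: aromatic c, 3 neighbours → 0 H
  atom 9: aromatic c, 2 neighbours → 1 H
  atom 10: C, bond orders sum to 3 (valence 4) → 1 H
  atom 11: O, bond orders sum to 2 (valence 2) → 0 H
Totals → C:9, H:9, Br:1, O:1.

C9H9BrO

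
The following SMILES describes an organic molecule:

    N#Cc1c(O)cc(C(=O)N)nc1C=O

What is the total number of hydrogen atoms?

Walk through each heavy atom and fill implicit hydrogens from standard valence (C 4, N 3, O 2, S 2, halogen 1); for lowercase aromatic atoms, an aromatic c carries 1 H when it has two neighbours and 0 H with three, and aromatic n carries 0 H:
  atom 1: N, bond orders sum to 3 (valence 3) → 0 H
  atom 2: C, bond orders sum to 4 (valence 4) → 0 H
  atom 3: aromatic c, 3 neighbours → 0 H
  atom 4: aromatic c, 3 neighbours → 0 H
  atom 5: O, bond orders sum to 1 (valence 2) → 1 H
  atom 6: aromatic c, 2 neighbours → 1 H
  atom 7: aromatic c, 3 neighbours → 0 H
  atom 8: C, bond orders sum to 4 (valence 4) → 0 H
  atom 9: O, bond orders sum to 2 (valence 2) → 0 H
  atom 10: N, bond orders sum to 1 (valence 3) → 2 H
  atom 11: aromatic n, 2 neighbours → 0 H
  atom 12: aromatic c, 3 neighbours → 0 H
  atom 13: C, bond orders sum to 3 (valence 4) → 1 H
  atom 14: O, bond orders sum to 2 (valence 2) → 0 H
Total hydrogens: 5.

5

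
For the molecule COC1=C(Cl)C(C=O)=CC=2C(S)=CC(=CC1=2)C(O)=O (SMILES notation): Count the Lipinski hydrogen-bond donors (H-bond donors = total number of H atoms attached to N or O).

1

Donors: find every N or O and count the H atoms it carries.
  atom 2 (O): bond orders sum to 2 → 0 H
  atom 8 (O): bond orders sum to 2 → 0 H
  atom 18 (O): bond orders sum to 1 → 1 H
  atom 19 (O): bond orders sum to 2 → 0 H
Lipinski HBD = 1.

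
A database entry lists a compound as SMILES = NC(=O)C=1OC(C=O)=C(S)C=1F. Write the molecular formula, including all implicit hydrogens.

C6H4FNO3S

Walk through each heavy atom and fill implicit hydrogens from standard valence (C 4, N 3, O 2, S 2, halogen 1):
  atom 1: N, bond orders sum to 1 (valence 3) → 2 H
  atom 2: C, bond orders sum to 4 (valence 4) → 0 H
  atom 3: O, bond orders sum to 2 (valence 2) → 0 H
  atom 4: C, bond orders sum to 4 (valence 4) → 0 H
  atom 5: O, bond orders sum to 2 (valence 2) → 0 H
  atom 6: C, bond orders sum to 4 (valence 4) → 0 H
  atom 7: C, bond orders sum to 3 (valence 4) → 1 H
  atom 8: O, bond orders sum to 2 (valence 2) → 0 H
  atom 9: C, bond orders sum to 4 (valence 4) → 0 H
  atom 10: S, bond orders sum to 1 (valence 2) → 1 H
  atom 11: C, bond orders sum to 4 (valence 4) → 0 H
  atom 12: F (halogen, monovalent) → 0 H
Totals → C:6, H:4, F:1, N:1, O:3, S:1.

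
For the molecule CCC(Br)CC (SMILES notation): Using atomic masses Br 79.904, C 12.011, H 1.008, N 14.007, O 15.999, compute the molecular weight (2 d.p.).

151.05 g/mol

First, the molecular formula is C5H11Br (counting implicit H from valence).
  Br: 1 × 79.904 = 79.904
  C: 5 × 12.011 = 60.055
  H: 11 × 1.008 = 11.088
Sum: 1×79.904 + 5×12.011 + 11×1.008 = 151.047 → 151.05 g/mol.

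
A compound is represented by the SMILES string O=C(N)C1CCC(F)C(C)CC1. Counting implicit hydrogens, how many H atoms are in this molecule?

16

Walk through each heavy atom and fill implicit hydrogens from standard valence (C 4, N 3, O 2, S 2, halogen 1):
  atom 1: O, bond orders sum to 2 (valence 2) → 0 H
  atom 2: C, bond orders sum to 4 (valence 4) → 0 H
  atom 3: N, bond orders sum to 1 (valence 3) → 2 H
  atom 4: C, bond orders sum to 3 (valence 4) → 1 H
  atom 5: C, bond orders sum to 2 (valence 4) → 2 H
  atom 6: C, bond orders sum to 2 (valence 4) → 2 H
  atom 7: C, bond orders sum to 3 (valence 4) → 1 H
  atom 8: F (halogen, monovalent) → 0 H
  atom 9: C, bond orders sum to 3 (valence 4) → 1 H
  atom 10: C, bond orders sum to 1 (valence 4) → 3 H
  atom 11: C, bond orders sum to 2 (valence 4) → 2 H
  atom 12: C, bond orders sum to 2 (valence 4) → 2 H
Total hydrogens: 16.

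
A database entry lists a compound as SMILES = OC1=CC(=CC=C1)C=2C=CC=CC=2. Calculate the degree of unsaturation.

Degree of unsaturation = (number of rings) + (number of π bonds).
Ring closures in the SMILES: 2.
π bonds: 6 double bonds (each 1 DoU) → 6 DoU from unsaturation.
Total DoU = 2 + 6 = 8.

8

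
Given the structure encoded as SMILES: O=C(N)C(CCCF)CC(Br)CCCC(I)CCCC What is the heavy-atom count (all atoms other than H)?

Every atom symbol written in the SMILES (organic subset) is one heavy atom; implicit H are not written.
Heavy atoms by element → Br:1, C:15, F:1, I:1, N:1, O:1.
Total: 20.

20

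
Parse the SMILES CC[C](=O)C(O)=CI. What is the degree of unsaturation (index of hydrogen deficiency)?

2

Degree of unsaturation = (number of rings) + (number of π bonds).
Ring closures in the SMILES: 0.
π bonds: 2 double bonds (each 1 DoU) → 2 DoU from unsaturation.
Total DoU = 0 + 2 = 2.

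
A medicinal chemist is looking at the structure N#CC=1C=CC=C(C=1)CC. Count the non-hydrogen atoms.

10

Every atom symbol written in the SMILES (organic subset) is one heavy atom; implicit H are not written.
Heavy atoms by element → C:9, N:1.
Total: 10.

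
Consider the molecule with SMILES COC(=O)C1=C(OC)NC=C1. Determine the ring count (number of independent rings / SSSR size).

1

In SMILES, each pair of matching ring-closure digits denotes one ring-closing bond; the number of such bonds equals the number of independent rings.
Ring-closure bonds here: 1.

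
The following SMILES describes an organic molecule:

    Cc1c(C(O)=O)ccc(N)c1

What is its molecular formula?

C8H9NO2

Walk through each heavy atom and fill implicit hydrogens from standard valence (C 4, N 3, O 2, S 2, halogen 1); for lowercase aromatic atoms, an aromatic c carries 1 H when it has two neighbours and 0 H with three, and aromatic n carries 0 H:
  atom 1: C, bond orders sum to 1 (valence 4) → 3 H
  atom 2: aromatic c, 3 neighbours → 0 H
  atom 3: aromatic c, 3 neighbours → 0 H
  atom 4: C, bond orders sum to 4 (valence 4) → 0 H
  atom 5: O, bond orders sum to 1 (valence 2) → 1 H
  atom 6: O, bond orders sum to 2 (valence 2) → 0 H
  atom 7: aromatic c, 2 neighbours → 1 H
  atom 8: aromatic c, 2 neighbours → 1 H
  atom 9: aromatic c, 3 neighbours → 0 H
  atom 10: N, bond orders sum to 1 (valence 3) → 2 H
  atom 11: aromatic c, 2 neighbours → 1 H
Totals → C:8, H:9, N:1, O:2.
In Hill order: C8H9NO2.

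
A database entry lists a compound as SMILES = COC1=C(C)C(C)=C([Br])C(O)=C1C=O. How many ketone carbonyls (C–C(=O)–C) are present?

0

Scan the SMILES for the ketone motif — none present.
Groups that are present: 1 aldehyde, 1 ether, 1 hydroxyl.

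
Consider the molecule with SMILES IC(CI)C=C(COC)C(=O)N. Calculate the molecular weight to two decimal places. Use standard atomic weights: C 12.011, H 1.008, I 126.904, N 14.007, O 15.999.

First, the molecular formula is C7H11I2NO2 (counting implicit H from valence).
  C: 7 × 12.011 = 84.077
  H: 11 × 1.008 = 11.088
  I: 2 × 126.904 = 253.808
  N: 1 × 14.007 = 14.007
  O: 2 × 15.999 = 31.998
Sum: 7×12.011 + 11×1.008 + 2×126.904 + 1×14.007 + 2×15.999 = 394.978 → 394.98 g/mol.

394.98 g/mol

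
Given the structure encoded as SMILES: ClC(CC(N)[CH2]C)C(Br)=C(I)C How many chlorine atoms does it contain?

1

Scan the SMILES for Cl atoms (remember two-letter symbols like Cl and Br are single atoms).
Chlorine count: 1.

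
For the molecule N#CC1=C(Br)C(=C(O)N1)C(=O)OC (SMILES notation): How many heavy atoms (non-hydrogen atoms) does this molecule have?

Every atom symbol written in the SMILES (organic subset) is one heavy atom; implicit H are not written.
Heavy atoms by element → Br:1, C:7, N:2, O:3.
Total: 13.

13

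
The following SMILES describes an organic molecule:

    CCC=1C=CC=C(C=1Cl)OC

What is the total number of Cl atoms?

Scan the SMILES for Cl atoms (remember two-letter symbols like Cl and Br are single atoms).
Chlorine count: 1.

1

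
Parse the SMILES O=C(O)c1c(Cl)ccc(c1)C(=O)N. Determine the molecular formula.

C8H6ClNO3

Walk through each heavy atom and fill implicit hydrogens from standard valence (C 4, N 3, O 2, S 2, halogen 1); for lowercase aromatic atoms, an aromatic c carries 1 H when it has two neighbours and 0 H with three, and aromatic n carries 0 H:
  atom 1: O, bond orders sum to 2 (valence 2) → 0 H
  atom 2: C, bond orders sum to 4 (valence 4) → 0 H
  atom 3: O, bond orders sum to 1 (valence 2) → 1 H
  atom 4: aromatic c, 3 neighbours → 0 H
  atom 5: aromatic c, 3 neighbours → 0 H
  atom 6: Cl (halogen, monovalent) → 0 H
  atom 7: aromatic c, 2 neighbours → 1 H
  atom 8: aromatic c, 2 neighbours → 1 H
  atom 9: aromatic c, 3 neighbours → 0 H
  atom 10: aromatic c, 2 neighbours → 1 H
  atom 11: C, bond orders sum to 4 (valence 4) → 0 H
  atom 12: O, bond orders sum to 2 (valence 2) → 0 H
  atom 13: N, bond orders sum to 1 (valence 3) → 2 H
Totals → C:8, H:6, Cl:1, N:1, O:3.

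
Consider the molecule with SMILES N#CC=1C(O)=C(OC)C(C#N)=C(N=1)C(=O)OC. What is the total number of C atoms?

10

Count every carbon token in the SMILES (each C, including those in ring-closure positions and inside branches).
Carbon count: 10.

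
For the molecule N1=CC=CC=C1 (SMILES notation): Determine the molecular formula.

Walk through each heavy atom and fill implicit hydrogens from standard valence (C 4, N 3, O 2, S 2, halogen 1):
  atom 1: N, bond orders sum to 3 (valence 3) → 0 H
  atom 2: C, bond orders sum to 3 (valence 4) → 1 H
  atom 3: C, bond orders sum to 3 (valence 4) → 1 H
  atom 4: C, bond orders sum to 3 (valence 4) → 1 H
  atom 5: C, bond orders sum to 3 (valence 4) → 1 H
  atom 6: C, bond orders sum to 3 (valence 4) → 1 H
Totals → C:5, H:5, N:1.

C5H5N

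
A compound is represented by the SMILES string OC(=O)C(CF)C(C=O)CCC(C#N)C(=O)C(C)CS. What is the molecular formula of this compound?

Walk through each heavy atom and fill implicit hydrogens from standard valence (C 4, N 3, O 2, S 2, halogen 1):
  atom 1: O, bond orders sum to 1 (valence 2) → 1 H
  atom 2: C, bond orders sum to 4 (valence 4) → 0 H
  atom 3: O, bond orders sum to 2 (valence 2) → 0 H
  atom 4: C, bond orders sum to 3 (valence 4) → 1 H
  atom 5: C, bond orders sum to 2 (valence 4) → 2 H
  atom 6: F (halogen, monovalent) → 0 H
  atom 7: C, bond orders sum to 3 (valence 4) → 1 H
  atom 8: C, bond orders sum to 3 (valence 4) → 1 H
  atom 9: O, bond orders sum to 2 (valence 2) → 0 H
  atom 10: C, bond orders sum to 2 (valence 4) → 2 H
  atom 11: C, bond orders sum to 2 (valence 4) → 2 H
  atom 12: C, bond orders sum to 3 (valence 4) → 1 H
  atom 13: C, bond orders sum to 4 (valence 4) → 0 H
  atom 14: N, bond orders sum to 3 (valence 3) → 0 H
  atom 15: C, bond orders sum to 4 (valence 4) → 0 H
  atom 16: O, bond orders sum to 2 (valence 2) → 0 H
  atom 17: C, bond orders sum to 3 (valence 4) → 1 H
  atom 18: C, bond orders sum to 1 (valence 4) → 3 H
  atom 19: C, bond orders sum to 2 (valence 4) → 2 H
  atom 20: S, bond orders sum to 1 (valence 2) → 1 H
Totals → C:13, H:18, F:1, N:1, O:4, S:1.
In Hill order: C13H18FNO4S.

C13H18FNO4S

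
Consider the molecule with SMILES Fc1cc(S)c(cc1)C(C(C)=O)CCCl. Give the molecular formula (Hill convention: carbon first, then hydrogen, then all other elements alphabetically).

C11H12ClFOS

Walk through each heavy atom and fill implicit hydrogens from standard valence (C 4, N 3, O 2, S 2, halogen 1); for lowercase aromatic atoms, an aromatic c carries 1 H when it has two neighbours and 0 H with three, and aromatic n carries 0 H:
  atom 1: F (halogen, monovalent) → 0 H
  atom 2: aromatic c, 3 neighbours → 0 H
  atom 3: aromatic c, 2 neighbours → 1 H
  atom 4: aromatic c, 3 neighbours → 0 H
  atom 5: S, bond orders sum to 1 (valence 2) → 1 H
  atom 6: aromatic c, 3 neighbours → 0 H
  atom 7: aromatic c, 2 neighbours → 1 H
  atom 8: aromatic c, 2 neighbours → 1 H
  atom 9: C, bond orders sum to 3 (valence 4) → 1 H
  atom 10: C, bond orders sum to 4 (valence 4) → 0 H
  atom 11: C, bond orders sum to 1 (valence 4) → 3 H
  atom 12: O, bond orders sum to 2 (valence 2) → 0 H
  atom 13: C, bond orders sum to 2 (valence 4) → 2 H
  atom 14: C, bond orders sum to 2 (valence 4) → 2 H
  atom 15: Cl (halogen, monovalent) → 0 H
Totals → C:11, H:12, Cl:1, F:1, O:1, S:1.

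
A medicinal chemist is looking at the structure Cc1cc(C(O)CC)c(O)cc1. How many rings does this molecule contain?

1

In SMILES, each pair of matching ring-closure digits denotes one ring-closing bond; the number of such bonds equals the number of independent rings.
Ring-closure bonds here: 1.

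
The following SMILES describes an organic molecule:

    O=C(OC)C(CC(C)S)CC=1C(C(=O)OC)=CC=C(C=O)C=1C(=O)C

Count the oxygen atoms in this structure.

6

Scan the SMILES for O atoms (remember two-letter symbols like Cl and Br are single atoms).
Oxygen count: 6.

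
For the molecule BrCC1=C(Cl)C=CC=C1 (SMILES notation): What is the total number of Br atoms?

Scan the SMILES for Br atoms (remember two-letter symbols like Cl and Br are single atoms).
Bromine count: 1.

1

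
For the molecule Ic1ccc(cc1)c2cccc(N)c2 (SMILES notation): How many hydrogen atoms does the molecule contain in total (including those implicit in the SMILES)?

10

Walk through each heavy atom and fill implicit hydrogens from standard valence (C 4, N 3, O 2, S 2, halogen 1); for lowercase aromatic atoms, an aromatic c carries 1 H when it has two neighbours and 0 H with three, and aromatic n carries 0 H:
  atom 1: I (halogen, monovalent) → 0 H
  atom 2: aromatic c, 3 neighbours → 0 H
  atom 3: aromatic c, 2 neighbours → 1 H
  atom 4: aromatic c, 2 neighbours → 1 H
  atom 5: aromatic c, 3 neighbours → 0 H
  atom 6: aromatic c, 2 neighbours → 1 H
  atom 7: aromatic c, 2 neighbours → 1 H
  atom 8: aromatic c, 3 neighbours → 0 H
  atom 9: aromatic c, 2 neighbours → 1 H
  atom 10: aromatic c, 2 neighbours → 1 H
  atom 11: aromatic c, 2 neighbours → 1 H
  atom 12: aromatic c, 3 neighbours → 0 H
  atom 13: N, bond orders sum to 1 (valence 3) → 2 H
  atom 14: aromatic c, 2 neighbours → 1 H
Total hydrogens: 10.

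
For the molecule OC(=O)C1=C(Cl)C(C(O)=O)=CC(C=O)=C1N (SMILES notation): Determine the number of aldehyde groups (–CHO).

The aldehyde motif appears at heavy-atom position 13 in the SMILES.
Other groups present: 2 carboxylic acid, 1 primary amine.
Aldehyde count: 1.

1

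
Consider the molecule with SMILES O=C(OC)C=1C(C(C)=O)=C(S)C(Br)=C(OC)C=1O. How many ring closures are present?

1

In SMILES, each pair of matching ring-closure digits denotes one ring-closing bond; the number of such bonds equals the number of independent rings.
Ring-closure bonds here: 1.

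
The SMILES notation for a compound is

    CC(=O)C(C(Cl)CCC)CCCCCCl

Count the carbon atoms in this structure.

Count every carbon token in the SMILES (each C, including those in ring-closure positions and inside branches).
Carbon count: 12.

12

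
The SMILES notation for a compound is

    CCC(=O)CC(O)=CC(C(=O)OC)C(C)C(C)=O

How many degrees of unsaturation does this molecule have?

Molecular formula: C13H20O5.
DoU = (2C + 2 + N − H − X) / 2, where X is the halogen count and O/S are ignored.
    = (2·13 + 2 + 0 − 20 − 0) / 2 = 8 / 2 = 4.

4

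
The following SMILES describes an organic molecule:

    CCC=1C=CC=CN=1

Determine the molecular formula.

Walk through each heavy atom and fill implicit hydrogens from standard valence (C 4, N 3, O 2, S 2, halogen 1):
  atom 1: C, bond orders sum to 1 (valence 4) → 3 H
  atom 2: C, bond orders sum to 2 (valence 4) → 2 H
  atom 3: C, bond orders sum to 4 (valence 4) → 0 H
  atom 4: C, bond orders sum to 3 (valence 4) → 1 H
  atom 5: C, bond orders sum to 3 (valence 4) → 1 H
  atom 6: C, bond orders sum to 3 (valence 4) → 1 H
  atom 7: C, bond orders sum to 3 (valence 4) → 1 H
  atom 8: N, bond orders sum to 3 (valence 3) → 0 H
Totals → C:7, H:9, N:1.

C7H9N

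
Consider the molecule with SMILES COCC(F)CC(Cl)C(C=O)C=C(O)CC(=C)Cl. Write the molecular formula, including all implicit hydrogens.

Walk through each heavy atom and fill implicit hydrogens from standard valence (C 4, N 3, O 2, S 2, halogen 1):
  atom 1: C, bond orders sum to 1 (valence 4) → 3 H
  atom 2: O, bond orders sum to 2 (valence 2) → 0 H
  atom 3: C, bond orders sum to 2 (valence 4) → 2 H
  atom 4: C, bond orders sum to 3 (valence 4) → 1 H
  atom 5: F (halogen, monovalent) → 0 H
  atom 6: C, bond orders sum to 2 (valence 4) → 2 H
  atom 7: C, bond orders sum to 3 (valence 4) → 1 H
  atom 8: Cl (halogen, monovalent) → 0 H
  atom 9: C, bond orders sum to 3 (valence 4) → 1 H
  atom 10: C, bond orders sum to 3 (valence 4) → 1 H
  atom 11: O, bond orders sum to 2 (valence 2) → 0 H
  atom 12: C, bond orders sum to 3 (valence 4) → 1 H
  atom 13: C, bond orders sum to 4 (valence 4) → 0 H
  atom 14: O, bond orders sum to 1 (valence 2) → 1 H
  atom 15: C, bond orders sum to 2 (valence 4) → 2 H
  atom 16: C, bond orders sum to 4 (valence 4) → 0 H
  atom 17: C, bond orders sum to 2 (valence 4) → 2 H
  atom 18: Cl (halogen, monovalent) → 0 H
Totals → C:12, H:17, Cl:2, F:1, O:3.
In Hill order: C12H17Cl2FO3.

C12H17Cl2FO3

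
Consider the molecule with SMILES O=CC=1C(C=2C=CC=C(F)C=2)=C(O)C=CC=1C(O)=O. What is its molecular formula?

Walk through each heavy atom and fill implicit hydrogens from standard valence (C 4, N 3, O 2, S 2, halogen 1):
  atom 1: O, bond orders sum to 2 (valence 2) → 0 H
  atom 2: C, bond orders sum to 3 (valence 4) → 1 H
  atom 3: C, bond orders sum to 4 (valence 4) → 0 H
  atom 4: C, bond orders sum to 4 (valence 4) → 0 H
  atom 5: C, bond orders sum to 4 (valence 4) → 0 H
  atom 6: C, bond orders sum to 3 (valence 4) → 1 H
  atom 7: C, bond orders sum to 3 (valence 4) → 1 H
  atom 8: C, bond orders sum to 3 (valence 4) → 1 H
  atom 9: C, bond orders sum to 4 (valence 4) → 0 H
  atom 10: F (halogen, monovalent) → 0 H
  atom 11: C, bond orders sum to 3 (valence 4) → 1 H
  atom 12: C, bond orders sum to 4 (valence 4) → 0 H
  atom 13: O, bond orders sum to 1 (valence 2) → 1 H
  atom 14: C, bond orders sum to 3 (valence 4) → 1 H
  atom 15: C, bond orders sum to 3 (valence 4) → 1 H
  atom 16: C, bond orders sum to 4 (valence 4) → 0 H
  atom 17: C, bond orders sum to 4 (valence 4) → 0 H
  atom 18: O, bond orders sum to 1 (valence 2) → 1 H
  atom 19: O, bond orders sum to 2 (valence 2) → 0 H
Totals → C:14, H:9, F:1, O:4.
In Hill order: C14H9FO4.

C14H9FO4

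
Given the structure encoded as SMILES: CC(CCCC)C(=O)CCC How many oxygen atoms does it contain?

1

Scan the SMILES for O atoms (remember two-letter symbols like Cl and Br are single atoms).
Oxygen count: 1.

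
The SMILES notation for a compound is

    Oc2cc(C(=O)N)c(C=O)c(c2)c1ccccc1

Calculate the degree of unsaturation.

Molecular formula: C14H11NO3.
DoU = (2C + 2 + N − H − X) / 2, where X is the halogen count and O/S are ignored.
    = (2·14 + 2 + 1 − 11 − 0) / 2 = 20 / 2 = 10.

10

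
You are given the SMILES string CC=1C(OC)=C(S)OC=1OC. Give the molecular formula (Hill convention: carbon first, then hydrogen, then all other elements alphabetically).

C7H10O3S

Walk through each heavy atom and fill implicit hydrogens from standard valence (C 4, N 3, O 2, S 2, halogen 1):
  atom 1: C, bond orders sum to 1 (valence 4) → 3 H
  atom 2: C, bond orders sum to 4 (valence 4) → 0 H
  atom 3: C, bond orders sum to 4 (valence 4) → 0 H
  atom 4: O, bond orders sum to 2 (valence 2) → 0 H
  atom 5: C, bond orders sum to 1 (valence 4) → 3 H
  atom 6: C, bond orders sum to 4 (valence 4) → 0 H
  atom 7: S, bond orders sum to 1 (valence 2) → 1 H
  atom 8: O, bond orders sum to 2 (valence 2) → 0 H
  atom 9: C, bond orders sum to 4 (valence 4) → 0 H
  atom 10: O, bond orders sum to 2 (valence 2) → 0 H
  atom 11: C, bond orders sum to 1 (valence 4) → 3 H
Totals → C:7, H:10, O:3, S:1.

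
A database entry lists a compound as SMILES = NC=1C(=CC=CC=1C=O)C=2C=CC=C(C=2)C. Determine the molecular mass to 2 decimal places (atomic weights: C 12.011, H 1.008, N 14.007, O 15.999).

211.26 g/mol

First, the molecular formula is C14H13NO (counting implicit H from valence).
  C: 14 × 12.011 = 168.154
  H: 13 × 1.008 = 13.104
  N: 1 × 14.007 = 14.007
  O: 1 × 15.999 = 15.999
Sum: 14×12.011 + 13×1.008 + 1×14.007 + 1×15.999 = 211.264 → 211.26 g/mol.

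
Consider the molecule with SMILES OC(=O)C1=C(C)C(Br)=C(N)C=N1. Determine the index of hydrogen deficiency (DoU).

Degree of unsaturation = (number of rings) + (number of π bonds).
Ring closures in the SMILES: 1.
π bonds: 4 double bonds (each 1 DoU) → 4 DoU from unsaturation.
Total DoU = 1 + 4 = 5.

5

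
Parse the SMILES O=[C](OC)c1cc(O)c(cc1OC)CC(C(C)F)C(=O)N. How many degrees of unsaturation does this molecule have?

6

Molecular formula: C14H18FNO5.
DoU = (2C + 2 + N − H − X) / 2, where X is the halogen count and O/S are ignored.
    = (2·14 + 2 + 1 − 18 − 1) / 2 = 12 / 2 = 6.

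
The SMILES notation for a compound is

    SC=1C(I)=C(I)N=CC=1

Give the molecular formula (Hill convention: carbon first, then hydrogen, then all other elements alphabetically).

C5H3I2NS

Walk through each heavy atom and fill implicit hydrogens from standard valence (C 4, N 3, O 2, S 2, halogen 1):
  atom 1: S, bond orders sum to 1 (valence 2) → 1 H
  atom 2: C, bond orders sum to 4 (valence 4) → 0 H
  atom 3: C, bond orders sum to 4 (valence 4) → 0 H
  atom 4: I (halogen, monovalent) → 0 H
  atom 5: C, bond orders sum to 4 (valence 4) → 0 H
  atom 6: I (halogen, monovalent) → 0 H
  atom 7: N, bond orders sum to 3 (valence 3) → 0 H
  atom 8: C, bond orders sum to 3 (valence 4) → 1 H
  atom 9: C, bond orders sum to 3 (valence 4) → 1 H
Totals → C:5, H:3, I:2, N:1, S:1.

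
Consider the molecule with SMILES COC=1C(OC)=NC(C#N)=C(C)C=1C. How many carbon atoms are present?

Count every carbon token in the SMILES (each C, including those in ring-closure positions and inside branches).
Carbon count: 10.

10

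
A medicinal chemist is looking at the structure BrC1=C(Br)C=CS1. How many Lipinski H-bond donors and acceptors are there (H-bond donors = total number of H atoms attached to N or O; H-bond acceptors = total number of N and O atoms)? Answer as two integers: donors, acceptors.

Donors: find every N or O and count the H atoms it carries.
  (no N or O atoms present)
Lipinski HBD = 0.
Acceptors: N atoms = 0, O atoms = 0 → HBA = 0.

0, 0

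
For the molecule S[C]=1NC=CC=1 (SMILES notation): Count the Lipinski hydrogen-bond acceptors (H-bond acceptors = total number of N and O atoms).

1

N atoms: 1; O atoms: 0.
Lipinski HBA = 1 + 0 = 1.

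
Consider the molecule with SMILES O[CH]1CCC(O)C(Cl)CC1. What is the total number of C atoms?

Count every carbon token in the SMILES (each C, including those in ring-closure positions and inside branches).
Carbon count: 7.

7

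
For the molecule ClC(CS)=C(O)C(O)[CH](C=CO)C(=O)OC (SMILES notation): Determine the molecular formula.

Walk through each heavy atom and fill implicit hydrogens from standard valence (C 4, N 3, O 2, S 2, halogen 1):
  atom 1: Cl (halogen, monovalent) → 0 H
  atom 2: C, bond orders sum to 4 (valence 4) → 0 H
  atom 3: C, bond orders sum to 2 (valence 4) → 2 H
  atom 4: S, bond orders sum to 1 (valence 2) → 1 H
  atom 5: C, bond orders sum to 4 (valence 4) → 0 H
  atom 6: O, bond orders sum to 1 (valence 2) → 1 H
  atom 7: C, bond orders sum to 3 (valence 4) → 1 H
  atom 8: O, bond orders sum to 1 (valence 2) → 1 H
  atom 9: C with explicit H count 1
  atom 10: C, bond orders sum to 3 (valence 4) → 1 H
  atom 11: C, bond orders sum to 3 (valence 4) → 1 H
  atom 12: O, bond orders sum to 1 (valence 2) → 1 H
  atom 13: C, bond orders sum to 4 (valence 4) → 0 H
  atom 14: O, bond orders sum to 2 (valence 2) → 0 H
  atom 15: O, bond orders sum to 2 (valence 2) → 0 H
  atom 16: C, bond orders sum to 1 (valence 4) → 3 H
Totals → C:9, H:13, Cl:1, O:5, S:1.

C9H13ClO5S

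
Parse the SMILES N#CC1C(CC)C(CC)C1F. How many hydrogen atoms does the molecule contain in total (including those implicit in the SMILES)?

Walk through each heavy atom and fill implicit hydrogens from standard valence (C 4, N 3, O 2, S 2, halogen 1):
  atom 1: N, bond orders sum to 3 (valence 3) → 0 H
  atom 2: C, bond orders sum to 4 (valence 4) → 0 H
  atom 3: C, bond orders sum to 3 (valence 4) → 1 H
  atom 4: C, bond orders sum to 3 (valence 4) → 1 H
  atom 5: C, bond orders sum to 2 (valence 4) → 2 H
  atom 6: C, bond orders sum to 1 (valence 4) → 3 H
  atom 7: C, bond orders sum to 3 (valence 4) → 1 H
  atom 8: C, bond orders sum to 2 (valence 4) → 2 H
  atom 9: C, bond orders sum to 1 (valence 4) → 3 H
  atom 10: C, bond orders sum to 3 (valence 4) → 1 H
  atom 11: F (halogen, monovalent) → 0 H
Total hydrogens: 14.

14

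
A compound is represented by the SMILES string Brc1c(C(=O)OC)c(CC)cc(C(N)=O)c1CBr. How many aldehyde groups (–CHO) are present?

0

Scan the SMILES for the aldehyde motif — none present.
Groups that are present: 1 amide, 1 ester.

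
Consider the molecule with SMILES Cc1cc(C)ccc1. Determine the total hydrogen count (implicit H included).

Walk through each heavy atom and fill implicit hydrogens from standard valence (C 4, N 3, O 2, S 2, halogen 1); for lowercase aromatic atoms, an aromatic c carries 1 H when it has two neighbours and 0 H with three, and aromatic n carries 0 H:
  atom 1: C, bond orders sum to 1 (valence 4) → 3 H
  atom 2: aromatic c, 3 neighbours → 0 H
  atom 3: aromatic c, 2 neighbours → 1 H
  atom 4: aromatic c, 3 neighbours → 0 H
  atom 5: C, bond orders sum to 1 (valence 4) → 3 H
  atom 6: aromatic c, 2 neighbours → 1 H
  atom 7: aromatic c, 2 neighbours → 1 H
  atom 8: aromatic c, 2 neighbours → 1 H
Total hydrogens: 10.

10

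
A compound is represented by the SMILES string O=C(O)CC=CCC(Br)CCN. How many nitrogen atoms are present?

Scan the SMILES for N atoms (remember two-letter symbols like Cl and Br are single atoms).
Nitrogen count: 1.

1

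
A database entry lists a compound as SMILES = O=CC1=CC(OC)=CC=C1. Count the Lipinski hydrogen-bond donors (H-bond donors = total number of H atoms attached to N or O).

0

Donors: find every N or O and count the H atoms it carries.
  atom 1 (O): bond orders sum to 2 → 0 H
  atom 6 (O): bond orders sum to 2 → 0 H
Lipinski HBD = 0.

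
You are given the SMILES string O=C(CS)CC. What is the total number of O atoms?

1

Scan the SMILES for O atoms (remember two-letter symbols like Cl and Br are single atoms).
Oxygen count: 1.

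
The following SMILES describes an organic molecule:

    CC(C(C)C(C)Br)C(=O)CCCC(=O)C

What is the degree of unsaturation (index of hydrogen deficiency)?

Degree of unsaturation = (number of rings) + (number of π bonds).
Ring closures in the SMILES: 0.
π bonds: 2 double bonds (each 1 DoU) → 2 DoU from unsaturation.
Total DoU = 0 + 2 = 2.

2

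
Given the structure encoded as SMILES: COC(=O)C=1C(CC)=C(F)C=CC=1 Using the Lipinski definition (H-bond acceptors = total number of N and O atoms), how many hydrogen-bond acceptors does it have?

2

N atoms: 0; O atoms: 2.
Lipinski HBA = 0 + 2 = 2.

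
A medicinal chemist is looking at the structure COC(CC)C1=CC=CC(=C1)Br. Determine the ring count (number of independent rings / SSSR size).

In SMILES, each pair of matching ring-closure digits denotes one ring-closing bond; the number of such bonds equals the number of independent rings.
Ring-closure bonds here: 1.

1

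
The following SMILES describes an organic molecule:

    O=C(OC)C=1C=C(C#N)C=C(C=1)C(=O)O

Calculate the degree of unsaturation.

8

Degree of unsaturation = (number of rings) + (number of π bonds).
Ring closures in the SMILES: 1.
π bonds: 5 double bonds (each 1 DoU), 1 triple bond (each 2 DoU) → 7 DoU from unsaturation.
Total DoU = 1 + 7 = 8.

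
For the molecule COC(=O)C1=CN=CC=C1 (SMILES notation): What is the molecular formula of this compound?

C7H7NO2

Walk through each heavy atom and fill implicit hydrogens from standard valence (C 4, N 3, O 2, S 2, halogen 1):
  atom 1: C, bond orders sum to 1 (valence 4) → 3 H
  atom 2: O, bond orders sum to 2 (valence 2) → 0 H
  atom 3: C, bond orders sum to 4 (valence 4) → 0 H
  atom 4: O, bond orders sum to 2 (valence 2) → 0 H
  atom 5: C, bond orders sum to 4 (valence 4) → 0 H
  atom 6: C, bond orders sum to 3 (valence 4) → 1 H
  atom 7: N, bond orders sum to 3 (valence 3) → 0 H
  atom 8: C, bond orders sum to 3 (valence 4) → 1 H
  atom 9: C, bond orders sum to 3 (valence 4) → 1 H
  atom 10: C, bond orders sum to 3 (valence 4) → 1 H
Totals → C:7, H:7, N:1, O:2.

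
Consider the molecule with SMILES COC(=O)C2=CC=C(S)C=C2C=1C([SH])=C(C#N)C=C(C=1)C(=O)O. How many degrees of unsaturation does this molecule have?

12

Molecular formula: C16H11NO4S2.
DoU = (2C + 2 + N − H − X) / 2, where X is the halogen count and O/S are ignored.
    = (2·16 + 2 + 1 − 11 − 0) / 2 = 24 / 2 = 12.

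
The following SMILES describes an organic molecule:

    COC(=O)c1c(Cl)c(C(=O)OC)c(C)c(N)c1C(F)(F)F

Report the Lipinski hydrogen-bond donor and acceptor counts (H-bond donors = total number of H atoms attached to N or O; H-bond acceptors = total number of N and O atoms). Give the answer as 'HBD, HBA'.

2, 5

Donors: find every N or O and count the H atoms it carries.
  atom 2 (O): bond orders sum to 2 → 0 H
  atom 4 (O): bond orders sum to 2 → 0 H
  atom 10 (O): bond orders sum to 2 → 0 H
  atom 11 (O): bond orders sum to 2 → 0 H
  atom 16 (N): bond orders sum to 1 → 2 H
Lipinski HBD = 2.
Acceptors: N atoms = 1, O atoms = 4 → HBA = 5.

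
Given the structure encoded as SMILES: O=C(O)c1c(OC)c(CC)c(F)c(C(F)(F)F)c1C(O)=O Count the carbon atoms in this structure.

Count every carbon token in the SMILES (each C, including those in ring-closure positions and inside branches).
Carbon count: 12.

12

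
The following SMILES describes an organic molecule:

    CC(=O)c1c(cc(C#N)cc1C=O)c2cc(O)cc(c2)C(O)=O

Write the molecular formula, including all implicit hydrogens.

C17H11NO5

Walk through each heavy atom and fill implicit hydrogens from standard valence (C 4, N 3, O 2, S 2, halogen 1); for lowercase aromatic atoms, an aromatic c carries 1 H when it has two neighbours and 0 H with three, and aromatic n carries 0 H:
  atom 1: C, bond orders sum to 1 (valence 4) → 3 H
  atom 2: C, bond orders sum to 4 (valence 4) → 0 H
  atom 3: O, bond orders sum to 2 (valence 2) → 0 H
  atom 4: aromatic c, 3 neighbours → 0 H
  atom 5: aromatic c, 3 neighbours → 0 H
  atom 6: aromatic c, 2 neighbours → 1 H
  atom 7: aromatic c, 3 neighbours → 0 H
  atom 8: C, bond orders sum to 4 (valence 4) → 0 H
  atom 9: N, bond orders sum to 3 (valence 3) → 0 H
  atom 10: aromatic c, 2 neighbours → 1 H
  atom 11: aromatic c, 3 neighbours → 0 H
  atom 12: C, bond orders sum to 3 (valence 4) → 1 H
  atom 13: O, bond orders sum to 2 (valence 2) → 0 H
  atom 14: aromatic c, 3 neighbours → 0 H
  atom 15: aromatic c, 2 neighbours → 1 H
  atom 16: aromatic c, 3 neighbours → 0 H
  atom 17: O, bond orders sum to 1 (valence 2) → 1 H
  atom 18: aromatic c, 2 neighbours → 1 H
  atom 19: aromatic c, 3 neighbours → 0 H
  atom 20: aromatic c, 2 neighbours → 1 H
  atom 21: C, bond orders sum to 4 (valence 4) → 0 H
  atom 22: O, bond orders sum to 1 (valence 2) → 1 H
  atom 23: O, bond orders sum to 2 (valence 2) → 0 H
Totals → C:17, H:11, N:1, O:5.
In Hill order: C17H11NO5.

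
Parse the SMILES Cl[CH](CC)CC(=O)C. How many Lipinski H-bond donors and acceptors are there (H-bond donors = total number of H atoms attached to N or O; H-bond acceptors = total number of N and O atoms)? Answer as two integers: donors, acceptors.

Donors: find every N or O and count the H atoms it carries.
  atom 7 (O): bond orders sum to 2 → 0 H
Lipinski HBD = 0.
Acceptors: N atoms = 0, O atoms = 1 → HBA = 1.

0, 1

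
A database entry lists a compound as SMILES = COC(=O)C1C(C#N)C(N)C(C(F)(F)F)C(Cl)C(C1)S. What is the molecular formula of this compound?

C11H14ClF3N2O2S

Walk through each heavy atom and fill implicit hydrogens from standard valence (C 4, N 3, O 2, S 2, halogen 1):
  atom 1: C, bond orders sum to 1 (valence 4) → 3 H
  atom 2: O, bond orders sum to 2 (valence 2) → 0 H
  atom 3: C, bond orders sum to 4 (valence 4) → 0 H
  atom 4: O, bond orders sum to 2 (valence 2) → 0 H
  atom 5: C, bond orders sum to 3 (valence 4) → 1 H
  atom 6: C, bond orders sum to 3 (valence 4) → 1 H
  atom 7: C, bond orders sum to 4 (valence 4) → 0 H
  atom 8: N, bond orders sum to 3 (valence 3) → 0 H
  atom 9: C, bond orders sum to 3 (valence 4) → 1 H
  atom 10: N, bond orders sum to 1 (valence 3) → 2 H
  atom 11: C, bond orders sum to 3 (valence 4) → 1 H
  atom 12: C, bond orders sum to 4 (valence 4) → 0 H
  atom 13: F (halogen, monovalent) → 0 H
  atom 14: F (halogen, monovalent) → 0 H
  atom 15: F (halogen, monovalent) → 0 H
  atom 16: C, bond orders sum to 3 (valence 4) → 1 H
  atom 17: Cl (halogen, monovalent) → 0 H
  atom 18: C, bond orders sum to 3 (valence 4) → 1 H
  atom 19: C, bond orders sum to 2 (valence 4) → 2 H
  atom 20: S, bond orders sum to 1 (valence 2) → 1 H
Totals → C:11, H:14, Cl:1, F:3, N:2, O:2, S:1.
In Hill order: C11H14ClF3N2O2S.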